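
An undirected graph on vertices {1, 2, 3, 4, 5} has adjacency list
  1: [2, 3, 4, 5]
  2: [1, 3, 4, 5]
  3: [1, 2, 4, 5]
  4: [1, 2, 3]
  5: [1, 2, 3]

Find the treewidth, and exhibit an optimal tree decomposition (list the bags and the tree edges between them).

Treewidth 3.
Bags: B1 = {1, 2, 3, 4}  B2 = {1, 2, 3, 5}
Tree: B1–B2

The largest bag has 4 vertices, giving width 3; this decomposition certifies tw(G) ≤ 3. For the lower bound, the 4 vertices {1, 2, 3, 4} are pairwise adjacent, and any tree decomposition puts a clique entirely inside one bag — forcing width ≥ 3. The upper and lower bounds meet at 3, so that is the treewidth.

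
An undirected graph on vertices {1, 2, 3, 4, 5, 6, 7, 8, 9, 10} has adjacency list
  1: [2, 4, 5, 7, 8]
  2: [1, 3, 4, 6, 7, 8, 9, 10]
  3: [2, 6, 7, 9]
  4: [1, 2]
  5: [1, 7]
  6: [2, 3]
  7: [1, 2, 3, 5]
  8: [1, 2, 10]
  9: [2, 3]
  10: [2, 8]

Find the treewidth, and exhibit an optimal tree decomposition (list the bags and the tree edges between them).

The largest bag has 3 vertices, giving width 2; this decomposition certifies tw(G) ≤ 2. For the lower bound, the 3 vertices {1, 2, 8} are pairwise adjacent, and any tree decomposition puts a clique entirely inside one bag — forcing width ≥ 2. Hence tw(G) = 2 exactly.

Treewidth 2.
One such decomposition:
Bags: B1 = {1, 2, 8}  B2 = {1, 2, 7}  B3 = {1, 5, 7}  B4 = {2, 3, 7}  B5 = {2, 3, 6}  B6 = {2, 8, 10}  B7 = {1, 2, 4}  B8 = {2, 3, 9}
Tree: B1–B2, B2–B3, B2–B4, B4–B5, B1–B6, B1–B7, B4–B8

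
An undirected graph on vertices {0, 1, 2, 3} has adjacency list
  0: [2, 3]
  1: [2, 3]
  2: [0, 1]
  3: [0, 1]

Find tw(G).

2

A width-2 tree decomposition is:
Bags: B1 = {1, 2, 3}  B2 = {0, 2, 3}
Tree: B1–B2
The largest bag has 3 vertices, giving width 2; this decomposition certifies tw(G) ≤ 2. Since 3–1–2–0–3 is a cycle in G, G is not acyclic. Forests are exactly the graphs of treewidth ≤ 1, so tw(G) ≥ 2. Therefore the treewidth is 2.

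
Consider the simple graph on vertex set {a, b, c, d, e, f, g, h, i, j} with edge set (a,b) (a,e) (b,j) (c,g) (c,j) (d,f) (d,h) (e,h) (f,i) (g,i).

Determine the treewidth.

A width-2 tree decomposition is:
Bags: B1 = {c, g, i}  B2 = {c, f, i}  B3 = {c, d, f}  B4 = {c, d, h}  B5 = {c, e, h}  B6 = {a, c, e}  B7 = {a, b, c}  B8 = {b, c, j}
Tree: B1–B2, B2–B3, B3–B4, B4–B5, B5–B6, B6–B7, B7–B8
The largest bag has 3 vertices, giving width 2; this decomposition certifies tw(G) ≤ 2. The edges c–g–i–f–d–h–e–a–b–j–c form a cycle, so G is not a tree and its treewidth is at least 2. Therefore the treewidth is 2.

2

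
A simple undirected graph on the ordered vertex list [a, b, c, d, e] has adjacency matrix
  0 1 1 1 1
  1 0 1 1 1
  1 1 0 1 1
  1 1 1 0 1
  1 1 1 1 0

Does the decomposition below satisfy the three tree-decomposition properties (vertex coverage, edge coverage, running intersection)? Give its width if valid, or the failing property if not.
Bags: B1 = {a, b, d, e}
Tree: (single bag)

No — vertex c appears in no bag.

A tree decomposition must satisfy three properties: every vertex lies in some bag; for every edge, both endpoints lie together in some bag; and for every vertex, the bags containing it form a connected subtree. Here vertex c appears in no bag, so the decomposition is invalid.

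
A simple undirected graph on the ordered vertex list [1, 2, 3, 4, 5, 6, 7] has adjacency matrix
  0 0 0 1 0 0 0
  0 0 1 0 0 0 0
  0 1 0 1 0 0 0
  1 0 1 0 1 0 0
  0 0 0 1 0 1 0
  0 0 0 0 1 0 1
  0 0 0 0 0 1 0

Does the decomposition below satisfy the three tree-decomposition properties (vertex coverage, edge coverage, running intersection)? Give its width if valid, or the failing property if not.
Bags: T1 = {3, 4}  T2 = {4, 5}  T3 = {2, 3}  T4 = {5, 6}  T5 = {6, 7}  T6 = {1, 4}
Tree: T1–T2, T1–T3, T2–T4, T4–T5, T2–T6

Yes; width 1.

Every vertex of G appears in some bag (union = {1, 2, 3, 4, 5, 6, 7}); every edge is covered by a bag; and for each vertex v the set of bags containing v is connected in the bag tree. The decomposition is therefore valid. The largest bag has 2 vertices, so the width is 1.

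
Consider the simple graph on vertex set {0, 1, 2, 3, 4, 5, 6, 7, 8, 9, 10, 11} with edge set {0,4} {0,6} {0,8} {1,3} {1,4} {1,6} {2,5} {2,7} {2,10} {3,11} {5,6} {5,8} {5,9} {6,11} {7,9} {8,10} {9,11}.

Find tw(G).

3

A width-3 tree decomposition is:
Bags: B1 = {2, 7, 9, 10}  B2 = {2, 5, 9, 10}  B3 = {5, 8, 9, 10}  B4 = {5, 8, 9, 11}  B5 = {5, 6, 8, 11}  B6 = {0, 6, 8, 11}  B7 = {0, 3, 6, 11}  B8 = {0, 1, 3, 6}  B9 = {0, 1, 3, 4}
Tree: B1–B2, B2–B3, B3–B4, B4–B5, B5–B6, B6–B7, B7–B8, B8–B9
The largest bag has 4 vertices, giving width 3; this decomposition certifies tw(G) ≤ 3. For the lower bound: the 4 vertex sets {2,7,10}, {9}, {5}, {0,6,8,11} are disjoint, each induces a connected subgraph, and every pair is joined by at least one edge of G. Contracting each set to a single vertex therefore yields K_{4} as a minor, and since treewidth is minor-monotone, tw(G) ≥ tw(K_{4}) = 3. The upper and lower bounds meet at 3, so that is the treewidth.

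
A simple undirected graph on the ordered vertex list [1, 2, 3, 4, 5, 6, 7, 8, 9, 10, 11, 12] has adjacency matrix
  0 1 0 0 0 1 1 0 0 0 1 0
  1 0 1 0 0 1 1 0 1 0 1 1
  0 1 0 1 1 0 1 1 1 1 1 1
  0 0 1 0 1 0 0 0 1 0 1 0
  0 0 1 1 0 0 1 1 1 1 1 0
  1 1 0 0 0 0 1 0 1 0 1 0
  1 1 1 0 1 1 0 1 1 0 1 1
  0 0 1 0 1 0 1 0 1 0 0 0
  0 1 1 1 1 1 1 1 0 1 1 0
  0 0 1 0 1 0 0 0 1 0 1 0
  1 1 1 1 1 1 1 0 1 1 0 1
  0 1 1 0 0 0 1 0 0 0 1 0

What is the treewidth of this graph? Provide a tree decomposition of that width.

Every bag has size at most 5, so the width is 5 − 1 = 4 and tw(G) ≤ 4. Conversely, {3, 5, 7, 8, 9} is a clique of size 5, and the vertices of any clique must share a bag in every tree decomposition; so some bag has ≥ 5 vertices and tw(G) ≥ 4. Therefore the treewidth is 4.

Treewidth 4.
Bags: B1 = {2, 3, 7, 11, 12}  B2 = {2, 3, 7, 9, 11}  B3 = {2, 6, 7, 9, 11}  B4 = {3, 5, 7, 9, 11}  B5 = {1, 2, 6, 7, 11}  B6 = {3, 4, 5, 9, 11}  B7 = {3, 5, 7, 8, 9}  B8 = {3, 5, 9, 10, 11}
Tree: B1–B2, B2–B3, B2–B4, B3–B5, B4–B6, B4–B7, B6–B8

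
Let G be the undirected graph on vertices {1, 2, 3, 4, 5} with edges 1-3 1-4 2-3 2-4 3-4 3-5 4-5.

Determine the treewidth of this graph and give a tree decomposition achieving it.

Every bag has size at most 3, so the width is 3 − 1 = 2 and tw(G) ≤ 2. On the other hand G contains the 3-clique {1, 3, 4}. A clique must lie in a single bag of any decomposition, so no decomposition can have width below 2. Combining the bounds, tw(G) = 2.

Treewidth 2.
Bags: B1 = {1, 3, 4}  B2 = {2, 3, 4}  B3 = {3, 4, 5}
Tree: B1–B2, B1–B3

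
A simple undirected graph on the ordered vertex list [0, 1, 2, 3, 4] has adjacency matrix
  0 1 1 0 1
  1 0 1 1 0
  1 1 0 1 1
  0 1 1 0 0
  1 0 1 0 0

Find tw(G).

2

A width-2 tree decomposition is:
Bags: B1 = {1, 2, 3}  B2 = {0, 1, 2}  B3 = {0, 2, 4}
Tree: B1–B2, B2–B3
The largest bag has 3 vertices, giving width 2; this decomposition certifies tw(G) ≤ 2. For the lower bound, the 3 vertices {0, 1, 2} are pairwise adjacent, and any tree decomposition puts a clique entirely inside one bag — forcing width ≥ 2. Hence tw(G) = 2 exactly.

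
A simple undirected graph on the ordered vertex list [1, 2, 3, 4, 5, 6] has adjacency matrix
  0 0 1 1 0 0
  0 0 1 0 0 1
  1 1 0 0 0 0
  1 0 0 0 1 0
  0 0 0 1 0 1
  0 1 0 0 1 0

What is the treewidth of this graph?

A width-2 tree decomposition is:
Bags: B1 = {1, 3, 4}  B2 = {2, 3, 4}  B3 = {2, 4, 6}  B4 = {4, 5, 6}
Tree: B1–B2, B2–B3, B3–B4
Each bag holds 3 vertices, so the decomposition has width 2, which upper-bounds the treewidth. Since 4–1–3–2–6–5–4 is a cycle in G, G is not acyclic. Forests are exactly the graphs of treewidth ≤ 1, so tw(G) ≥ 2. Therefore the treewidth is 2.

2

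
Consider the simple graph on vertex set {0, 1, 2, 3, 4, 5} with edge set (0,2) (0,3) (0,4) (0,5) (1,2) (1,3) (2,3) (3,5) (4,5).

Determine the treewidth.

2

A width-2 tree decomposition is:
Bags: B1 = {0, 3, 5}  B2 = {0, 4, 5}  B3 = {0, 2, 3}  B4 = {1, 2, 3}
Tree: B1–B2, B1–B3, B3–B4
Every bag has size at most 3, so the width is 3 − 1 = 2 and tw(G) ≤ 2. For the lower bound, the 3 vertices {0, 2, 3} are pairwise adjacent, and any tree decomposition puts a clique entirely inside one bag — forcing width ≥ 2. Hence tw(G) = 2 exactly.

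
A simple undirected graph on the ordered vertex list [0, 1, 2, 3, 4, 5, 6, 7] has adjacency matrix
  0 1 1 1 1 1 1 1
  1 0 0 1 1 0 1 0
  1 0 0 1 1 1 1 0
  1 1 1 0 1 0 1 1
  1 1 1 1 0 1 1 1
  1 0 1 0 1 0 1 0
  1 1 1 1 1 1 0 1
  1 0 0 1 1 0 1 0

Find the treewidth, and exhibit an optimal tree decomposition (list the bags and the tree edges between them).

Treewidth 4.
One optimal decomposition is:
Bags: B1 = {0, 2, 3, 4, 6}  B2 = {0, 1, 3, 4, 6}  B3 = {0, 3, 4, 6, 7}  B4 = {0, 2, 4, 5, 6}
Tree: B1–B2, B2–B3, B1–B4

Each bag holds 5 vertices, so the decomposition has width 4, which upper-bounds the treewidth. Conversely, {0, 1, 3, 4, 6} is a clique of size 5, and the vertices of any clique must share a bag in every tree decomposition; so some bag has ≥ 5 vertices and tw(G) ≥ 4. The upper and lower bounds meet at 4, so that is the treewidth.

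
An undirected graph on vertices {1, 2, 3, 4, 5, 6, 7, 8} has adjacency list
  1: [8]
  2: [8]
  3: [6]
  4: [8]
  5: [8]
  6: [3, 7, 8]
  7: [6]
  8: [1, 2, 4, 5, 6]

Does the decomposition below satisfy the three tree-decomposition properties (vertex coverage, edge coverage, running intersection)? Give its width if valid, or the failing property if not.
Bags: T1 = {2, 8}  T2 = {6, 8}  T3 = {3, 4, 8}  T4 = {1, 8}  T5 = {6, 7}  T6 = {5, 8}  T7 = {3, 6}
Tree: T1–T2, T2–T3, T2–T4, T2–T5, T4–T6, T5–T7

No — bags containing vertex 3 are not connected in the tree.

A tree decomposition must satisfy three properties: every vertex lies in some bag; for every edge, both endpoints lie together in some bag; and for every vertex, the bags containing it form a connected subtree. Here bags containing vertex 3 are not connected in the tree, so the decomposition is invalid.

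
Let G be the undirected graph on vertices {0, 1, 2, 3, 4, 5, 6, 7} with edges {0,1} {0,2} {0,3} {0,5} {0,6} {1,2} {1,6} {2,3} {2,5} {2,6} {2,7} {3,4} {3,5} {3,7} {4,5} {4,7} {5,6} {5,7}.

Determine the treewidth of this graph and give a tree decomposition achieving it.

Treewidth 3.
Bags: B1 = {2, 3, 5, 7}  B2 = {3, 4, 5, 7}  B3 = {0, 2, 3, 5}  B4 = {0, 2, 5, 6}  B5 = {0, 1, 2, 6}
Tree: B1–B2, B1–B3, B3–B4, B4–B5

Each bag holds 4 vertices, so the decomposition has width 3, which upper-bounds the treewidth. On the other hand G contains the 4-clique {0, 1, 2, 6}. A clique must lie in a single bag of any decomposition, so no decomposition can have width below 3. Combining the bounds, tw(G) = 3.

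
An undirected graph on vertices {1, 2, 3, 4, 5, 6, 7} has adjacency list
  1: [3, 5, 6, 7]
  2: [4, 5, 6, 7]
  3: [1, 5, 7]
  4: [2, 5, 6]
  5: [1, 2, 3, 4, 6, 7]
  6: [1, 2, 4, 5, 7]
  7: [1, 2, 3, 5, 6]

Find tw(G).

3

A width-3 tree decomposition is:
Bags: B1 = {1, 5, 6, 7}  B2 = {1, 3, 5, 7}  B3 = {2, 5, 6, 7}  B4 = {2, 4, 5, 6}
Tree: B1–B2, B1–B3, B3–B4
Each bag holds 4 vertices, so the decomposition has width 3, which upper-bounds the treewidth. Conversely, {1, 3, 5, 7} is a clique of size 4, and the vertices of any clique must share a bag in every tree decomposition; so some bag has ≥ 4 vertices and tw(G) ≥ 3. Hence tw(G) = 3 exactly.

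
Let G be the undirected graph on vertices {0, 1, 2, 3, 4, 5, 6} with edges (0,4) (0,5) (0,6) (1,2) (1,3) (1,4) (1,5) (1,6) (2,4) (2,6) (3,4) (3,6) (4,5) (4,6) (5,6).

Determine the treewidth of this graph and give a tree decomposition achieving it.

Treewidth 3.
One optimal decomposition is:
Bags: B1 = {1, 4, 5, 6}  B2 = {1, 2, 4, 6}  B3 = {0, 4, 5, 6}  B4 = {1, 3, 4, 6}
Tree: B1–B2, B1–B3, B1–B4

The largest bag has 4 vertices, giving width 3; this decomposition certifies tw(G) ≤ 3. On the other hand G contains the 4-clique {0, 4, 5, 6}. A clique must lie in a single bag of any decomposition, so no decomposition can have width below 3. The upper and lower bounds meet at 3, so that is the treewidth.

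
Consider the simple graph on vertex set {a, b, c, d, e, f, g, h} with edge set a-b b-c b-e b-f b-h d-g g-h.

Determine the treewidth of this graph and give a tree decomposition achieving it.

Treewidth 1.
One such decomposition:
Bags: B1 = {b, h}  B2 = {a, b}  B3 = {g, h}  B4 = {d, g}  B5 = {b, c}  B6 = {b, f}  B7 = {b, e}
Tree: B1–B2, B1–B3, B3–B4, B2–B5, B1–B6, B1–B7

Every bag has size at most 2, so the width is 2 − 1 = 1 and tw(G) ≤ 1. Any graph with an edge has treewidth ≥ 1, and G has the edge b–h. Combining the bounds, tw(G) = 1.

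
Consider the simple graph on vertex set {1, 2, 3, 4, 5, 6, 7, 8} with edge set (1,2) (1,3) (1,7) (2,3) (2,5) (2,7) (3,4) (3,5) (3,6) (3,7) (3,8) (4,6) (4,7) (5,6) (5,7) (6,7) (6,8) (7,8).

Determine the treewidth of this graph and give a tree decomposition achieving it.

Treewidth 3.
One such decomposition:
Bags: B1 = {1, 2, 3, 7}  B2 = {2, 3, 5, 7}  B3 = {3, 5, 6, 7}  B4 = {3, 4, 6, 7}  B5 = {3, 6, 7, 8}
Tree: B1–B2, B2–B3, B3–B4, B4–B5

Every bag has size at most 4, so the width is 4 − 1 = 3 and tw(G) ≤ 3. On the other hand G contains the 4-clique {1, 2, 3, 7}. A clique must lie in a single bag of any decomposition, so no decomposition can have width below 3. Hence tw(G) = 3 exactly.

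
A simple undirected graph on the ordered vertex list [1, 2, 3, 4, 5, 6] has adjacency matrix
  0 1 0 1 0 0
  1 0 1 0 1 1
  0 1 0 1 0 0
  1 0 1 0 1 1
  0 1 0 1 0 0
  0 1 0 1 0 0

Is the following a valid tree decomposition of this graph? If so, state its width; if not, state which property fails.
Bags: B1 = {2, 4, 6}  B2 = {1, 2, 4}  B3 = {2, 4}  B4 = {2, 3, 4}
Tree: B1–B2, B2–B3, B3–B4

No — vertex 5 appears in no bag.

A tree decomposition must satisfy three properties: every vertex lies in some bag; for every edge, both endpoints lie together in some bag; and for every vertex, the bags containing it form a connected subtree. Here vertex 5 appears in no bag, so the decomposition is invalid.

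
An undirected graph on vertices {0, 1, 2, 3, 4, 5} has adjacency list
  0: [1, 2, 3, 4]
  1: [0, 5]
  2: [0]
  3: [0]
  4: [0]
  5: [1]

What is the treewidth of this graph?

1

A width-1 tree decomposition is:
Bags: B1 = {0, 3}  B2 = {0, 2}  B3 = {0, 1}  B4 = {0, 4}  B5 = {1, 5}
Tree: B1–B2, B1–B3, B3–B4, B3–B5
Each bag holds 2 vertices, so the decomposition has width 1, which upper-bounds the treewidth. Any graph with an edge has treewidth ≥ 1, and G has the edge 0–3. The upper and lower bounds meet at 1, so that is the treewidth.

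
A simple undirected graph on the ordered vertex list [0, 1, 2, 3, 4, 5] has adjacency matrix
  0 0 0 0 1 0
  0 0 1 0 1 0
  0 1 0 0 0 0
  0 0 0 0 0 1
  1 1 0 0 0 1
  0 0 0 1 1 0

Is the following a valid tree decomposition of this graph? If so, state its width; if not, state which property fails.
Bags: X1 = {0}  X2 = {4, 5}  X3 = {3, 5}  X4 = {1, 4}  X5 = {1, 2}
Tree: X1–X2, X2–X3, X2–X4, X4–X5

A tree decomposition must satisfy three properties: every vertex lies in some bag; for every edge, both endpoints lie together in some bag; and for every vertex, the bags containing it form a connected subtree. Here edge (4,0) lies in no bag, so the decomposition is invalid.

No — edge (4,0) lies in no bag.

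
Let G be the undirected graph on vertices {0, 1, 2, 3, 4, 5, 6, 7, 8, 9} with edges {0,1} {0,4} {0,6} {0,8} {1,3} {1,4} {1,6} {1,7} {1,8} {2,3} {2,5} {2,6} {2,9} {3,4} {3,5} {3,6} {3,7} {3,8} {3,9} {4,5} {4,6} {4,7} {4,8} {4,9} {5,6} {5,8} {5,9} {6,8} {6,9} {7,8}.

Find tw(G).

A width-4 tree decomposition is:
Bags: B1 = {3, 4, 5, 6, 8}  B2 = {3, 4, 5, 6, 9}  B3 = {1, 3, 4, 6, 8}  B4 = {0, 1, 4, 6, 8}  B5 = {1, 3, 4, 7, 8}  B6 = {2, 3, 5, 6, 9}
Tree: B1–B2, B1–B3, B3–B4, B3–B5, B2–B6
Every bag has size at most 5, so the width is 5 − 1 = 4 and tw(G) ≤ 4. On the other hand G contains the 5-clique {0, 1, 4, 6, 8}. A clique must lie in a single bag of any decomposition, so no decomposition can have width below 4. Therefore the treewidth is 4.

4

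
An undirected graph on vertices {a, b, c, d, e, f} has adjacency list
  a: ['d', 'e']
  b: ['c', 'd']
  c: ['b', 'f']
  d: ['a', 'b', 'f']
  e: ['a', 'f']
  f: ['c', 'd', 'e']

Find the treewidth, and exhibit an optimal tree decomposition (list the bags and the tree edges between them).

Treewidth 2.
One optimal decomposition is:
Bags: B1 = {b, c, d}  B2 = {c, d, f}  B3 = {a, d, f}  B4 = {a, e, f}
Tree: B1–B2, B2–B3, B3–B4

The largest bag has 3 vertices, giving width 2; this decomposition certifies tw(G) ≤ 2. For the lower bound, G contains the cycle b–c–f–d–b, so G is not a forest; only forests have treewidth ≤ 1, hence tw(G) ≥ 2. Hence tw(G) = 2 exactly.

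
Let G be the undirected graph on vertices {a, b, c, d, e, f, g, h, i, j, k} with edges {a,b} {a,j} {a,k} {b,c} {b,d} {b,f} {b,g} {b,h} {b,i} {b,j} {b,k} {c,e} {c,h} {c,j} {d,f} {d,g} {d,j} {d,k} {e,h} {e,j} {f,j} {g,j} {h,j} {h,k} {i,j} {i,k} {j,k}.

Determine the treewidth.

3

A width-3 tree decomposition is:
Bags: B1 = {b, h, j, k}  B2 = {b, d, j, k}  B3 = {b, i, j, k}  B4 = {b, c, h, j}  B5 = {b, d, g, j}  B6 = {b, d, f, j}  B7 = {a, b, j, k}  B8 = {c, e, h, j}
Tree: B1–B2, B1–B3, B1–B4, B2–B5, B2–B6, B2–B7, B4–B8
The largest bag has 4 vertices, giving width 3; this decomposition certifies tw(G) ≤ 3. Conversely, {c, e, h, j} is a clique of size 4, and the vertices of any clique must share a bag in every tree decomposition; so some bag has ≥ 4 vertices and tw(G) ≥ 3. Therefore the treewidth is 3.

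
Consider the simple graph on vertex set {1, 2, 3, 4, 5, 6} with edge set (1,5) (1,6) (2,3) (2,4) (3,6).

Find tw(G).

1

A width-1 tree decomposition is:
Bags: B1 = {2, 4}  B2 = {2, 3}  B3 = {3, 6}  B4 = {1, 6}  B5 = {1, 5}
Tree: B1–B2, B2–B3, B3–B4, B4–B5
The largest bag has 2 vertices, giving width 1; this decomposition certifies tw(G) ≤ 1. Any graph with an edge has treewidth ≥ 1, and G has the edge 4–2. Therefore the treewidth is 1.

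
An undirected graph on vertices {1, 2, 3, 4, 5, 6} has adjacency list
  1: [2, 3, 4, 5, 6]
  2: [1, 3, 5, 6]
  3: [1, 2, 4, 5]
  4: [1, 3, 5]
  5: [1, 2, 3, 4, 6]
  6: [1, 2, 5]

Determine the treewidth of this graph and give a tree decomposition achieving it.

The largest bag has 4 vertices, giving width 3; this decomposition certifies tw(G) ≤ 3. For the lower bound, the 4 vertices {1, 2, 3, 5} are pairwise adjacent, and any tree decomposition puts a clique entirely inside one bag — forcing width ≥ 3. The upper and lower bounds meet at 3, so that is the treewidth.

Treewidth 3.
Bags: B1 = {1, 2, 5, 6}  B2 = {1, 2, 3, 5}  B3 = {1, 3, 4, 5}
Tree: B1–B2, B2–B3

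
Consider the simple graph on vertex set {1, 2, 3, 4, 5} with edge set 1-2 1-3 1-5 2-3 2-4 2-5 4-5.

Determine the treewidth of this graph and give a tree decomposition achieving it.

Every bag has size at most 3, so the width is 3 − 1 = 2 and tw(G) ≤ 2. Conversely, {1, 2, 3} is a clique of size 3, and the vertices of any clique must share a bag in every tree decomposition; so some bag has ≥ 3 vertices and tw(G) ≥ 2. Combining the bounds, tw(G) = 2.

Treewidth 2.
One such decomposition:
Bags: B1 = {1, 2, 3}  B2 = {1, 2, 5}  B3 = {2, 4, 5}
Tree: B1–B2, B2–B3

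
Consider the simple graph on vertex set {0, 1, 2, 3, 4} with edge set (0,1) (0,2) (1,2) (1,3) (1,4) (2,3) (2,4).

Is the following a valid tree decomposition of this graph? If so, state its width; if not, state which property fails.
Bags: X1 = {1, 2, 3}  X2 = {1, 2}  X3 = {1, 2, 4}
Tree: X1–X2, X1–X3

A tree decomposition must satisfy three properties: every vertex lies in some bag; for every edge, both endpoints lie together in some bag; and for every vertex, the bags containing it form a connected subtree. Here vertex 0 appears in no bag, so the decomposition is invalid.

No — vertex 0 appears in no bag.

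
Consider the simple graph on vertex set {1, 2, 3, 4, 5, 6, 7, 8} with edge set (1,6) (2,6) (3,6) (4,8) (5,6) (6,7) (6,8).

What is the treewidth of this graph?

1

A width-1 tree decomposition is:
Bags: B1 = {2, 6}  B2 = {6, 8}  B3 = {6, 7}  B4 = {3, 6}  B5 = {5, 6}  B6 = {1, 6}  B7 = {4, 8}
Tree: B1–B2, B1–B3, B1–B4, B1–B5, B5–B6, B2–B7
Each bag holds 2 vertices, so the decomposition has width 1, which upper-bounds the treewidth. G has an edge, so its treewidth is at least 1. The upper and lower bounds meet at 1, so that is the treewidth.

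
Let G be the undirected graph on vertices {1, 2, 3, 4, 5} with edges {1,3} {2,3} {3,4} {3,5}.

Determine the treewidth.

1

A width-1 tree decomposition is:
Bags: B1 = {1, 3}  B2 = {3, 5}  B3 = {2, 3}  B4 = {3, 4}
Tree: B1–B2, B2–B3, B3–B4
Every bag has size at most 2, so the width is 2 − 1 = 1 and tw(G) ≤ 1. Since G has at least one edge (e.g. 1–3), it is not an edgeless graph, so tw(G) ≥ 1. The upper and lower bounds meet at 1, so that is the treewidth.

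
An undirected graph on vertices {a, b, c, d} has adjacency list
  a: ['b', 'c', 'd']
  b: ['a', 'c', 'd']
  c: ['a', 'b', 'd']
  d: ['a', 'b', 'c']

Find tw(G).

A width-3 tree decomposition is:
Bags: B1 = {a, b, c, d}
Tree: (single bag)
A single bag containing all 4 vertices is trivially a valid decomposition of width 3. For the lower bound, the 4 vertices {a, b, c, d} are pairwise adjacent, and any tree decomposition puts a clique entirely inside one bag — forcing width ≥ 3. Hence tw(G) = 3 exactly.

3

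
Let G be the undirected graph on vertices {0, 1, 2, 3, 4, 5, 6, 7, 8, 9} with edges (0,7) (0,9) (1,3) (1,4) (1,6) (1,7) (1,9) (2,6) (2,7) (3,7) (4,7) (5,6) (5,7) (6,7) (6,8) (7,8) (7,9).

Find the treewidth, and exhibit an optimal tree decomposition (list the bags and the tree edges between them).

Treewidth 2.
One optimal decomposition is:
Bags: B1 = {1, 7, 9}  B2 = {1, 3, 7}  B3 = {1, 6, 7}  B4 = {5, 6, 7}  B5 = {1, 4, 7}  B6 = {0, 7, 9}  B7 = {2, 6, 7}  B8 = {6, 7, 8}
Tree: B1–B2, B1–B3, B3–B4, B2–B5, B1–B6, B4–B7, B7–B8

Every bag has size at most 3, so the width is 3 − 1 = 2 and tw(G) ≤ 2. For the lower bound, the 3 vertices {0, 7, 9} are pairwise adjacent, and any tree decomposition puts a clique entirely inside one bag — forcing width ≥ 2. Combining the bounds, tw(G) = 2.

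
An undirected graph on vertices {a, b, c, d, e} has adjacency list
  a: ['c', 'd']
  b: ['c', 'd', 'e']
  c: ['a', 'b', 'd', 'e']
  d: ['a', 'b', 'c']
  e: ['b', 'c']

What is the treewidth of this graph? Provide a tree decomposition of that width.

Treewidth 2.
One such decomposition:
Bags: B1 = {b, c, d}  B2 = {b, c, e}  B3 = {a, c, d}
Tree: B1–B2, B1–B3

Each bag holds 3 vertices, so the decomposition has width 2, which upper-bounds the treewidth. On the other hand G contains the 3-clique {a, c, d}. A clique must lie in a single bag of any decomposition, so no decomposition can have width below 2. Therefore the treewidth is 2.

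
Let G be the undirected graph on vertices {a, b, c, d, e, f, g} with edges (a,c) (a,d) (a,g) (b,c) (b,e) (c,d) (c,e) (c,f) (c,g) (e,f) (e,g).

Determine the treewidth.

A width-2 tree decomposition is:
Bags: B1 = {c, e, g}  B2 = {b, c, e}  B3 = {a, c, g}  B4 = {c, e, f}  B5 = {a, c, d}
Tree: B1–B2, B1–B3, B2–B4, B3–B5
Each bag holds 3 vertices, so the decomposition has width 2, which upper-bounds the treewidth. On the other hand G contains the 3-clique {a, c, d}. A clique must lie in a single bag of any decomposition, so no decomposition can have width below 2. Combining the bounds, tw(G) = 2.

2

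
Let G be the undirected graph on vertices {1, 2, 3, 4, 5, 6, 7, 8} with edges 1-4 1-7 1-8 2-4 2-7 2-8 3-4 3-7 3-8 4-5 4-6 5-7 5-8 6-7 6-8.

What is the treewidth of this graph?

A width-3 tree decomposition is:
Bags: B1 = {4, 6, 7, 8}  B2 = {4, 5, 7, 8}  B3 = {1, 4, 7, 8}  B4 = {3, 4, 7, 8}  B5 = {2, 4, 7, 8}
Tree: B1–B2, B2–B3, B3–B4, B4–B5
The largest bag has 4 vertices, giving width 3; this decomposition certifies tw(G) ≤ 3. For the lower bound: the 4 vertex sets {6,7}, {5,8}, {4}, {1} are disjoint, each induces a connected subgraph, and every pair is joined by at least one edge of G. Contracting each set to a single vertex therefore yields K_{4} as a minor, and since treewidth is minor-monotone, tw(G) ≥ tw(K_{4}) = 3. Therefore the treewidth is 3.

3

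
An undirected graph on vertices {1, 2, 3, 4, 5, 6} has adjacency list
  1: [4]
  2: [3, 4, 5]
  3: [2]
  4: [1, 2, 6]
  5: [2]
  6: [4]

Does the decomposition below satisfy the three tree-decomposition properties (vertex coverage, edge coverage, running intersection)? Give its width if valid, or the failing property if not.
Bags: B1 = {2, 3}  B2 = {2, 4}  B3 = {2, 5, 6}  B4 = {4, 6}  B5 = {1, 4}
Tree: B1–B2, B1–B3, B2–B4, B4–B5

A tree decomposition must satisfy three properties: every vertex lies in some bag; for every edge, both endpoints lie together in some bag; and for every vertex, the bags containing it form a connected subtree. Here bags containing vertex 6 are not connected in the tree, so the decomposition is invalid.

No — bags containing vertex 6 are not connected in the tree.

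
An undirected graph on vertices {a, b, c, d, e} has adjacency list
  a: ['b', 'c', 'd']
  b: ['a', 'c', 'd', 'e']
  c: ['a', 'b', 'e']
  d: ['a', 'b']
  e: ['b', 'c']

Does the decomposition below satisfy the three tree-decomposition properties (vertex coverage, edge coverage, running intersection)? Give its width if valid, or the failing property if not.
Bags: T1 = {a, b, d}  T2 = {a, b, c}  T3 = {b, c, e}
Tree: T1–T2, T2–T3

Every vertex of G appears in some bag (union = {a, b, c, d, e}); every edge is covered by a bag; and for each vertex v the set of bags containing v is connected in the bag tree. The decomposition is therefore valid. The largest bag has 3 vertices, so the width is 2.

Yes; width 2.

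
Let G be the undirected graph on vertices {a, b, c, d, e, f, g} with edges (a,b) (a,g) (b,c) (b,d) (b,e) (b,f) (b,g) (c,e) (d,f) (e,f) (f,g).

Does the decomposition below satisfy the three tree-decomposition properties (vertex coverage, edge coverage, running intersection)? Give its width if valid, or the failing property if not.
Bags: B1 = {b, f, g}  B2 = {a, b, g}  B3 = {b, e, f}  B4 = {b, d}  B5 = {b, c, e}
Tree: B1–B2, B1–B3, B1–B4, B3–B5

A tree decomposition must satisfy three properties: every vertex lies in some bag; for every edge, both endpoints lie together in some bag; and for every vertex, the bags containing it form a connected subtree. Here edge (f,d) lies in no bag, so the decomposition is invalid.

No — edge (f,d) lies in no bag.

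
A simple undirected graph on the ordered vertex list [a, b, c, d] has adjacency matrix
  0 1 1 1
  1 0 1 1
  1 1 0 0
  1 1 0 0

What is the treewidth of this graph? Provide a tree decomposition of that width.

Every bag has size at most 3, so the width is 3 − 1 = 2 and tw(G) ≤ 2. On the other hand G contains the 3-clique {a, b, d}. A clique must lie in a single bag of any decomposition, so no decomposition can have width below 2. The upper and lower bounds meet at 2, so that is the treewidth.

Treewidth 2.
One such decomposition:
Bags: B1 = {a, b, d}  B2 = {a, b, c}
Tree: B1–B2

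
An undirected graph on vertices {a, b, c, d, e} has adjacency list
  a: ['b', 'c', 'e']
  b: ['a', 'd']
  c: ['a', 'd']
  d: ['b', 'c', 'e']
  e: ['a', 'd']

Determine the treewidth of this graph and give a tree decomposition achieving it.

Each bag holds 3 vertices, so the decomposition has width 2, which upper-bounds the treewidth. For the lower bound, G contains the cycle c–a–b–d–c, so G is not a forest; only forests have treewidth ≤ 1, hence tw(G) ≥ 2. The upper and lower bounds meet at 2, so that is the treewidth.

Treewidth 2.
Bags: B1 = {a, c, d}  B2 = {a, b, d}  B3 = {a, d, e}
Tree: B1–B2, B2–B3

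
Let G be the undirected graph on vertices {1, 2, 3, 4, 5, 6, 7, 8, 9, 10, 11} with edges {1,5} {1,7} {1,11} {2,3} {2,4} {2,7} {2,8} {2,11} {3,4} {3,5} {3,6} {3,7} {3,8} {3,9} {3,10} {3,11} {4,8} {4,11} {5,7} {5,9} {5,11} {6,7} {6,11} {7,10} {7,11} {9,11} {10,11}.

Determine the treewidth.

3

A width-3 tree decomposition is:
Bags: B1 = {3, 5, 7, 11}  B2 = {2, 3, 7, 11}  B3 = {3, 7, 10, 11}  B4 = {2, 3, 4, 11}  B5 = {2, 3, 4, 8}  B6 = {3, 5, 9, 11}  B7 = {3, 6, 7, 11}  B8 = {1, 5, 7, 11}
Tree: B1–B2, B1–B3, B2–B4, B4–B5, B1–B6, B2–B7, B1–B8
The largest bag has 4 vertices, giving width 3; this decomposition certifies tw(G) ≤ 3. Conversely, {1, 5, 7, 11} is a clique of size 4, and the vertices of any clique must share a bag in every tree decomposition; so some bag has ≥ 4 vertices and tw(G) ≥ 3. Combining the bounds, tw(G) = 3.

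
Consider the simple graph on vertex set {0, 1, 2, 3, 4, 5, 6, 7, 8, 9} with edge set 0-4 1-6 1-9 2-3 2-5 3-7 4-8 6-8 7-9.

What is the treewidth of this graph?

1

A width-1 tree decomposition is:
Bags: B1 = {0, 4}  B2 = {4, 8}  B3 = {6, 8}  B4 = {1, 6}  B5 = {1, 9}  B6 = {7, 9}  B7 = {3, 7}  B8 = {2, 3}  B9 = {2, 5}
Tree: B1–B2, B2–B3, B3–B4, B4–B5, B5–B6, B6–B7, B7–B8, B8–B9
The largest bag has 2 vertices, giving width 1; this decomposition certifies tw(G) ≤ 1. G has an edge, so its treewidth is at least 1. Hence tw(G) = 1 exactly.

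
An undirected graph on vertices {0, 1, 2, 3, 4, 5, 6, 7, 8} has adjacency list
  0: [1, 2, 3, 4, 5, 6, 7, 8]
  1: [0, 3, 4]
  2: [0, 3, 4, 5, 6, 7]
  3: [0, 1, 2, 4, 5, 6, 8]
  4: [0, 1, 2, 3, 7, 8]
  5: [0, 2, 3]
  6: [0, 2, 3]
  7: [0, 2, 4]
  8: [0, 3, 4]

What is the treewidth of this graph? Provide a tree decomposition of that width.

Treewidth 3.
Bags: B1 = {0, 2, 3, 4}  B2 = {0, 2, 3, 6}  B3 = {0, 2, 3, 5}  B4 = {0, 3, 4, 8}  B5 = {0, 2, 4, 7}  B6 = {0, 1, 3, 4}
Tree: B1–B2, B1–B3, B1–B4, B1–B5, B4–B6

The largest bag has 4 vertices, giving width 3; this decomposition certifies tw(G) ≤ 3. For the lower bound, the 4 vertices {0, 3, 4, 8} are pairwise adjacent, and any tree decomposition puts a clique entirely inside one bag — forcing width ≥ 3. Hence tw(G) = 3 exactly.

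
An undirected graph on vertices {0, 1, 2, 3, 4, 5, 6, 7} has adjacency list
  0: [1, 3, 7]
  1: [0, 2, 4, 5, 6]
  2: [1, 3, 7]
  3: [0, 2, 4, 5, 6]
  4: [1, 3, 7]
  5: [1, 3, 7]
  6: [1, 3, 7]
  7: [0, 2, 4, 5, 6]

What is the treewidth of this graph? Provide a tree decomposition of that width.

Treewidth 3.
One optimal decomposition is:
Bags: B1 = {1, 3, 4, 7}  B2 = {1, 3, 5, 7}  B3 = {1, 2, 3, 7}  B4 = {1, 3, 6, 7}  B5 = {0, 1, 3, 7}
Tree: B1–B2, B2–B3, B3–B4, B4–B5

Each bag holds 4 vertices, so the decomposition has width 3, which upper-bounds the treewidth. For the lower bound: the 4 vertex sets {3,4}, {1,5}, {7}, {2} are disjoint, each induces a connected subgraph, and every pair is joined by at least one edge of G. Contracting each set to a single vertex therefore yields K_{4} as a minor, and since treewidth is minor-monotone, tw(G) ≥ tw(K_{4}) = 3. Combining the bounds, tw(G) = 3.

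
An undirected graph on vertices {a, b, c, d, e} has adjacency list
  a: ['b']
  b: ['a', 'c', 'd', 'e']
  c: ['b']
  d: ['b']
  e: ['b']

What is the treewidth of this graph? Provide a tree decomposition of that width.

The largest bag has 2 vertices, giving width 1; this decomposition certifies tw(G) ≤ 1. Any graph with an edge has treewidth ≥ 1, and G has the edge b–d. Hence tw(G) = 1 exactly.

Treewidth 1.
Bags: B1 = {b, d}  B2 = {b, c}  B3 = {b, e}  B4 = {a, b}
Tree: B1–B2, B1–B3, B3–B4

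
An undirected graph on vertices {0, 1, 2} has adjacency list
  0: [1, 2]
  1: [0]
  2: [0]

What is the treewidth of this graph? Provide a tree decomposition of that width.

Treewidth 1.
One optimal decomposition is:
Bags: B1 = {0, 2}  B2 = {0, 1}
Tree: B1–B2

Each bag holds 2 vertices, so the decomposition has width 1, which upper-bounds the treewidth. Since G has at least one edge (e.g. 2–0), it is not an edgeless graph, so tw(G) ≥ 1. Hence tw(G) = 1 exactly.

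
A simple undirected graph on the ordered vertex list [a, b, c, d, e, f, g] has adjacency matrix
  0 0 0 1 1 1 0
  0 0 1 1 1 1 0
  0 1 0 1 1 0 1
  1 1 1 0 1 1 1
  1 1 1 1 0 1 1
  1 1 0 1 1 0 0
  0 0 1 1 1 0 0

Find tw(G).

A width-3 tree decomposition is:
Bags: B1 = {b, c, d, e}  B2 = {b, d, e, f}  B3 = {a, d, e, f}  B4 = {c, d, e, g}
Tree: B1–B2, B2–B3, B1–B4
The largest bag has 4 vertices, giving width 3; this decomposition certifies tw(G) ≤ 3. Conversely, {c, d, e, g} is a clique of size 4, and the vertices of any clique must share a bag in every tree decomposition; so some bag has ≥ 4 vertices and tw(G) ≥ 3. The upper and lower bounds meet at 3, so that is the treewidth.

3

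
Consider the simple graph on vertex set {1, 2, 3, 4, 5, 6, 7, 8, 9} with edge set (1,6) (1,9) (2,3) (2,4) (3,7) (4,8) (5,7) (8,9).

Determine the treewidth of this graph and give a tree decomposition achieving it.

Treewidth 1.
Bags: B1 = {5, 7}  B2 = {3, 7}  B3 = {2, 3}  B4 = {2, 4}  B5 = {4, 8}  B6 = {8, 9}  B7 = {1, 9}  B8 = {1, 6}
Tree: B1–B2, B2–B3, B3–B4, B4–B5, B5–B6, B6–B7, B7–B8

Every bag has size at most 2, so the width is 2 − 1 = 1 and tw(G) ≤ 1. Any graph with an edge has treewidth ≥ 1, and G has the edge 5–7. Hence tw(G) = 1 exactly.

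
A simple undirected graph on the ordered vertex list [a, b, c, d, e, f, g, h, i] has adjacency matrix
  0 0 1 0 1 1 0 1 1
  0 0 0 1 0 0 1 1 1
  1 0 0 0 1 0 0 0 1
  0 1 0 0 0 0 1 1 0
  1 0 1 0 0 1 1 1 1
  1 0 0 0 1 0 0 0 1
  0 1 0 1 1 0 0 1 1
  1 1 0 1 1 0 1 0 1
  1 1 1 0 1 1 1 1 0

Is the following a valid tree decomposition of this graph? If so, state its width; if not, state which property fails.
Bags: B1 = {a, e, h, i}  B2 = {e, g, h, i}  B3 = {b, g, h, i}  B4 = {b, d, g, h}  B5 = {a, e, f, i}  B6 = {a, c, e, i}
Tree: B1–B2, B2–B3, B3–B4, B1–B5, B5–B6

Every vertex of G appears in some bag (union = {a, b, c, d, e, f, g, h, i}); every edge is covered by a bag; and for each vertex v the set of bags containing v is connected in the bag tree. The decomposition is therefore valid. The largest bag has 4 vertices, so the width is 3.

Yes; width 3.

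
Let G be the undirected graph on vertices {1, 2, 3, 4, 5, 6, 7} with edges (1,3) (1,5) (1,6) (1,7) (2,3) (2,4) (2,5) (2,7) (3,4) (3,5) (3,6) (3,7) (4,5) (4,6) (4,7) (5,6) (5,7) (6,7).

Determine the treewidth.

4

A width-4 tree decomposition is:
Bags: B1 = {2, 3, 4, 5, 7}  B2 = {3, 4, 5, 6, 7}  B3 = {1, 3, 5, 6, 7}
Tree: B1–B2, B2–B3
The largest bag has 5 vertices, giving width 4; this decomposition certifies tw(G) ≤ 4. On the other hand G contains the 5-clique {1, 3, 5, 6, 7}. A clique must lie in a single bag of any decomposition, so no decomposition can have width below 4. Therefore the treewidth is 4.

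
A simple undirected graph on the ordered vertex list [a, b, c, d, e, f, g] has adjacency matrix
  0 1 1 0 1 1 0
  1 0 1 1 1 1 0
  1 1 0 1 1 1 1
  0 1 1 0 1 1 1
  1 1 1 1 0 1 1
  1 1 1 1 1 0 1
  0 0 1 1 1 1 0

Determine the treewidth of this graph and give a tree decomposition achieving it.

Each bag holds 5 vertices, so the decomposition has width 4, which upper-bounds the treewidth. Conversely, {c, d, e, f, g} is a clique of size 5, and the vertices of any clique must share a bag in every tree decomposition; so some bag has ≥ 5 vertices and tw(G) ≥ 4. Hence tw(G) = 4 exactly.

Treewidth 4.
One such decomposition:
Bags: B1 = {b, c, d, e, f}  B2 = {a, b, c, e, f}  B3 = {c, d, e, f, g}
Tree: B1–B2, B1–B3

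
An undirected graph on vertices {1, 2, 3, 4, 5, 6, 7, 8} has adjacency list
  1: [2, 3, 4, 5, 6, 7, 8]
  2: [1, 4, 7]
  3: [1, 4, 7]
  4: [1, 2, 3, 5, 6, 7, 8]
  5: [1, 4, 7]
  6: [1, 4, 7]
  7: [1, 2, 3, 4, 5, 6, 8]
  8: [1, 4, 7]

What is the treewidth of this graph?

A width-3 tree decomposition is:
Bags: B1 = {1, 4, 6, 7}  B2 = {1, 4, 5, 7}  B3 = {1, 2, 4, 7}  B4 = {1, 4, 7, 8}  B5 = {1, 3, 4, 7}
Tree: B1–B2, B2–B3, B2–B4, B3–B5
Every bag has size at most 4, so the width is 4 − 1 = 3 and tw(G) ≤ 3. For the lower bound, the 4 vertices {1, 2, 4, 7} are pairwise adjacent, and any tree decomposition puts a clique entirely inside one bag — forcing width ≥ 3. Therefore the treewidth is 3.

3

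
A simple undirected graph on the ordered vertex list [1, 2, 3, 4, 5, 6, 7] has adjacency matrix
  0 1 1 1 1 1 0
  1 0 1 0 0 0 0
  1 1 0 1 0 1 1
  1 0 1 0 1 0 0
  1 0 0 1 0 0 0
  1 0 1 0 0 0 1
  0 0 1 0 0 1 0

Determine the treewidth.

A width-2 tree decomposition is:
Bags: B1 = {1, 3, 4}  B2 = {1, 2, 3}  B3 = {1, 4, 5}  B4 = {1, 3, 6}  B5 = {3, 6, 7}
Tree: B1–B2, B1–B3, B1–B4, B4–B5
The largest bag has 3 vertices, giving width 2; this decomposition certifies tw(G) ≤ 2. On the other hand G contains the 3-clique {1, 2, 3}. A clique must lie in a single bag of any decomposition, so no decomposition can have width below 2. Combining the bounds, tw(G) = 2.

2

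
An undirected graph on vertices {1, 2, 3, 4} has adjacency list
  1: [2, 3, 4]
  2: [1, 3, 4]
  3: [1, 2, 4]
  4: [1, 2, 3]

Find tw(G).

3

A width-3 tree decomposition is:
Bags: B1 = {1, 2, 3, 4}
Tree: (single bag)
A single bag containing all 4 vertices is trivially a valid decomposition of width 3. On the other hand G contains the 4-clique {1, 2, 3, 4}. A clique must lie in a single bag of any decomposition, so no decomposition can have width below 3. Combining the bounds, tw(G) = 3.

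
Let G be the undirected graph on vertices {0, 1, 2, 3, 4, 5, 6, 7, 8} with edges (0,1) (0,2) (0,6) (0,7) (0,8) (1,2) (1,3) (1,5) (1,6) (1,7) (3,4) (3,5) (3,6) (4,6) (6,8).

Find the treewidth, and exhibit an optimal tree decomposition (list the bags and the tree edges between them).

Every bag has size at most 3, so the width is 3 − 1 = 2 and tw(G) ≤ 2. Conversely, {0, 6, 8} is a clique of size 3, and the vertices of any clique must share a bag in every tree decomposition; so some bag has ≥ 3 vertices and tw(G) ≥ 2. Therefore the treewidth is 2.

Treewidth 2.
Bags: B1 = {0, 1, 6}  B2 = {0, 1, 7}  B3 = {0, 6, 8}  B4 = {0, 1, 2}  B5 = {1, 3, 6}  B6 = {1, 3, 5}  B7 = {3, 4, 6}
Tree: B1–B2, B1–B3, B1–B4, B1–B5, B5–B6, B5–B7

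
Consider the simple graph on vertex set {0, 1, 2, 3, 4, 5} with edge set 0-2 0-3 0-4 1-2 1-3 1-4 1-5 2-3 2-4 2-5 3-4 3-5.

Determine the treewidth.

A width-3 tree decomposition is:
Bags: B1 = {1, 2, 3, 4}  B2 = {0, 2, 3, 4}  B3 = {1, 2, 3, 5}
Tree: B1–B2, B1–B3
Each bag holds 4 vertices, so the decomposition has width 3, which upper-bounds the treewidth. Conversely, {0, 2, 3, 4} is a clique of size 4, and the vertices of any clique must share a bag in every tree decomposition; so some bag has ≥ 4 vertices and tw(G) ≥ 3. Hence tw(G) = 3 exactly.

3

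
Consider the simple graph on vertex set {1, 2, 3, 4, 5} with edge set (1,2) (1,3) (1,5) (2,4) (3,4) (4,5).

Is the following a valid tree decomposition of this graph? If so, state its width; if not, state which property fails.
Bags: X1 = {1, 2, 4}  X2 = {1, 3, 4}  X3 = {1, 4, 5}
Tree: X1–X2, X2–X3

Vertex coverage: the bags together contain {1, 2, 3, 4, 5}, the full vertex set. Edge coverage: each edge of G has both endpoints in at least one bag. Running intersection: for every vertex, the bags containing it form a connected subtree. All three properties hold, so this is a valid tree decomposition of width max|bag| − 1 = 2, and hence tw(G) ≤ 2.

Yes; width 2.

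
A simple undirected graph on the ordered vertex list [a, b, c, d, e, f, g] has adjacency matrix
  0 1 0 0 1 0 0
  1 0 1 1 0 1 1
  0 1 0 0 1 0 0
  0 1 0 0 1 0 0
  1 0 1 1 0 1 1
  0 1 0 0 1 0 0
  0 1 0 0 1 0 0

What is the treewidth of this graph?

A width-2 tree decomposition is:
Bags: B1 = {b, c, e}  B2 = {a, b, e}  B3 = {b, e, f}  B4 = {b, d, e}  B5 = {b, e, g}
Tree: B1–B2, B2–B3, B3–B4, B4–B5
Every bag has size at most 3, so the width is 3 − 1 = 2 and tw(G) ≤ 2. For the lower bound, G contains the cycle b–c–e–a–b, so G is not a forest; only forests have treewidth ≤ 1, hence tw(G) ≥ 2. Combining the bounds, tw(G) = 2.

2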